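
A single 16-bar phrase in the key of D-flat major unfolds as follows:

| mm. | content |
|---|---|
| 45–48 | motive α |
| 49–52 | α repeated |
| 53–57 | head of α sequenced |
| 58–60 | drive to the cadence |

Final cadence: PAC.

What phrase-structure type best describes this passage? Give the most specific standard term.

Basic idea (bars 45–48) + its repetition (mm. 49-52) form the presentation; fragmentation and cadence (mm. 53–60) form the continuation — the 16-bar whole is a sentence.

sentence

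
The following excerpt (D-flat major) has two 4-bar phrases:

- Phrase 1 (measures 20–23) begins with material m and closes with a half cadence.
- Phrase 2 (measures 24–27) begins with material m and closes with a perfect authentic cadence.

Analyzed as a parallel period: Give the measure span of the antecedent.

measures 20–23

The antecedent is the phrase ending with the weaker cadence (half cadence, phrase 1) and the consequent the one ending more conclusively (perfect authentic cadence, phrase 2); the antecedent is bars 20-23.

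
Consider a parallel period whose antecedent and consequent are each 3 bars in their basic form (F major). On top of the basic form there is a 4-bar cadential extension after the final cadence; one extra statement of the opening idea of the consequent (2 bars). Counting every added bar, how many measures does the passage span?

12 measures

Basic parallel period: 3 + 3 = 6 bars.
6 (basic form) + 4 (cadential extension) + 2 (extra statement) = 12.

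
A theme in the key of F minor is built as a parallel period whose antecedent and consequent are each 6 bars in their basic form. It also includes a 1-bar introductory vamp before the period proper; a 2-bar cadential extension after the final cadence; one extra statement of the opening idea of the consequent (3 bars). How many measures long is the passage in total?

18 measures

Basic parallel period: 6 + 6 = 12 bars.
12 (basic form) + 1 (introduction) + 2 (cadential extension) + 3 (extra statement) = 18.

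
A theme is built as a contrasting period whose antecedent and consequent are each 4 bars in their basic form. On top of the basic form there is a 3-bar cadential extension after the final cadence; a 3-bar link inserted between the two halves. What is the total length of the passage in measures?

Basic contrasting period: 4 + 4 = 8 bars.
8 (basic form) + 3 (cadential extension) + 3 (link) = 14.

14 measures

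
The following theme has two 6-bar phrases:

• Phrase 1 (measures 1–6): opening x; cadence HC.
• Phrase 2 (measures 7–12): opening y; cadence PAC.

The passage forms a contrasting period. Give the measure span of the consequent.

measures 7–12

The antecedent is the phrase ending with the weaker cadence (half cadence, phrase 1) and the consequent the one ending more conclusively (perfect authentic cadence, phrase 2); the consequent is measures 7–12.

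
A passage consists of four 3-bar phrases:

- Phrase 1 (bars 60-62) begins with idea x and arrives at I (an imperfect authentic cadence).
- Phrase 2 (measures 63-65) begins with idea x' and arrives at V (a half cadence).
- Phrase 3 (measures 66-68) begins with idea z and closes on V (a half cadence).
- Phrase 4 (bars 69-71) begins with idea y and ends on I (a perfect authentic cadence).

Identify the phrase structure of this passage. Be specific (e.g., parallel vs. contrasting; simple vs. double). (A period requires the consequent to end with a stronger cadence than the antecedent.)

Four phrases in two halves: the first half (bars 60–65) ends with a half cadence, the second (measures 66-71) with a perfect authentic cadence — a large antecedent–consequent pair, i.e. a double period.
Phrase 3 begins with different material from phrase 1, making it contrasting.

contrasting double period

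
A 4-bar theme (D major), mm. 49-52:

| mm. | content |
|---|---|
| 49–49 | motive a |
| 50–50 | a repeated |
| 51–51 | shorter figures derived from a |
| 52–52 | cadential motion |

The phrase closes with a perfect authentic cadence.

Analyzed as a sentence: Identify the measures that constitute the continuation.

measures 51–52

After the presentation (mm. 49–50), the continuation covers the fragmentation through the cadence: mm. 51–52.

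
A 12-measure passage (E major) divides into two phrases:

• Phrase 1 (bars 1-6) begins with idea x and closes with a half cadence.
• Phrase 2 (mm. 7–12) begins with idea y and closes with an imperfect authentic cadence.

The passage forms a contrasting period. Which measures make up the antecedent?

The phrase ending with the weaker cadence (half cadence) is the antecedent; the one ending more conclusively (imperfect authentic cadence) is the consequent. The antecedent is measures 1–6.

measures 1–6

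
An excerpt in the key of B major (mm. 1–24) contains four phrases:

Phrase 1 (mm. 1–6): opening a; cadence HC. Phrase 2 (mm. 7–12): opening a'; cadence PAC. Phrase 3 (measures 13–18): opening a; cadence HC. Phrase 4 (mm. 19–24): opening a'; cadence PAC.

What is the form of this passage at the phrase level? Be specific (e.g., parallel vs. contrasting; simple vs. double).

repeated period

The cadence pattern HC–PAC–HC–PAC is weak–strong twice, and phrases 3–4 restate phrases 1–2: a period heard twice, not a double period (which would end weakly at phrase 2).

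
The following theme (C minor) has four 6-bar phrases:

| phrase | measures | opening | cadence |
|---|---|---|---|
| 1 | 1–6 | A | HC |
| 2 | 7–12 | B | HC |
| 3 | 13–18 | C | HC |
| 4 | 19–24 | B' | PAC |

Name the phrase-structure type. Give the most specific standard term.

Four phrases in two halves: the first half (bars 1-12) ends with a half cadence, the second (mm. 13–24) with a perfect authentic cadence — a large antecedent–consequent pair, i.e. a double period.
Phrase 3 begins with different material from phrase 1, making it contrasting.

contrasting double period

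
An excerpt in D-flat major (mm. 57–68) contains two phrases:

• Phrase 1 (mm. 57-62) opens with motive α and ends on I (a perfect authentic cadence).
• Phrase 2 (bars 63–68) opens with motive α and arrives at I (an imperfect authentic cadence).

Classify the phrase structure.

phrase group

The second phrase closes with an imperfect authentic cadence, which is not stronger than the first phrase's perfect authentic cadence; without a weak→strong cadential pair there is no antecedent–consequent relationship, so this is a phrase group rather than a period.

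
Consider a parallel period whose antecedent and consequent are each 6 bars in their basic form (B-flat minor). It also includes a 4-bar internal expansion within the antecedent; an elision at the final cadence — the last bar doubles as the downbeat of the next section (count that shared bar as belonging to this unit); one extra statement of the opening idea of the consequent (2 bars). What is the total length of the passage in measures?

18 measures

Basic parallel period: 6 + 6 = 12 bars.
12 (basic form) + 4 (internal expansion) + 2 (extra statement) = 18.
The elision shares a bar with the next section but does not change this unit's count.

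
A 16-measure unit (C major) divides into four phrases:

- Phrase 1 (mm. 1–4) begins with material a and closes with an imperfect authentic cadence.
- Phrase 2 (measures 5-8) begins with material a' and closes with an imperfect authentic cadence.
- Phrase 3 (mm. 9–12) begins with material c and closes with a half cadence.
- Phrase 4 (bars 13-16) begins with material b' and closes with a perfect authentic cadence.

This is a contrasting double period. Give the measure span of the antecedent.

In a double period the first pair of phrases (ending imperfect authentic cadence) is the large antecedent and the second pair (ending perfect authentic cadence) is the large consequent; the antecedent is measures 1–8.

measures 1–8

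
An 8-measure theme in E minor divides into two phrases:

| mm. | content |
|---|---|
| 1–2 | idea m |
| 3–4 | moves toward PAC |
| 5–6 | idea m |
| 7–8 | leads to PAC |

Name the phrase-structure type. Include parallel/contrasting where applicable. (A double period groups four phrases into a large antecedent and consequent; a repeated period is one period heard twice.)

repeated phrase

Both phrases have the same opening (m) and the same cadence (perfect authentic cadence): the second is a restatement, not a consequent, so this is a repeated phrase rather than a period.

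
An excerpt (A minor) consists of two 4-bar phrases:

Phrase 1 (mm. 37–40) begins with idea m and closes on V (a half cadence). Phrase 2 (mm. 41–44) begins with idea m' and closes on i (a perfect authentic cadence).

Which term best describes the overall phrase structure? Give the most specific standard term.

Phrase 1 ends with a half cadence (weaker) and phrase 2 with a perfect authentic cadence (stronger): antecedent + consequent = a period.
The two phrases open with the same material (m / m'), so the period is parallel.

parallel period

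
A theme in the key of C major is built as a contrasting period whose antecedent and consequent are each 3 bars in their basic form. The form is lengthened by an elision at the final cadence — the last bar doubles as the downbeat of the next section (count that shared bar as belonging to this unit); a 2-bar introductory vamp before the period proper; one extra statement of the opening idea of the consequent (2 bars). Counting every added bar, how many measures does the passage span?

Basic contrasting period: 3 + 3 = 6 bars.
6 (basic form) + 2 (introduction) + 2 (extra statement) = 10.
The elision shares a bar with the next section but does not change this unit's count.

10 measures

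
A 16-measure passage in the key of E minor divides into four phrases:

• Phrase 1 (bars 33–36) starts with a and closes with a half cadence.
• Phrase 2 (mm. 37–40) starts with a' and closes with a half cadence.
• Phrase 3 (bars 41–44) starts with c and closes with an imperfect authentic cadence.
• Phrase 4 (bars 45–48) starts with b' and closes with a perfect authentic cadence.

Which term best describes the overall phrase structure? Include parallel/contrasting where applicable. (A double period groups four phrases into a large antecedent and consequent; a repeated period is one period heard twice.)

contrasting double period

Four phrases in two halves: the first half (mm. 33-40) ends with a half cadence, the second (mm. 41–48) with a perfect authentic cadence — a large antecedent–consequent pair, i.e. a double period.
Phrase 3 begins with different material from phrase 1, making it contrasting.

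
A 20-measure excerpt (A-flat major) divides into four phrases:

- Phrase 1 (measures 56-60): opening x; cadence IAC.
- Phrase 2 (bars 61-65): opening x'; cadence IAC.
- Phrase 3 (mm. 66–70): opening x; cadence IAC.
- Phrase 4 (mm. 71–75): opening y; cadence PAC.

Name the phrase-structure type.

parallel double period

Four phrases in two halves: the first half (mm. 56–65) ends with an imperfect authentic cadence, the second (mm. 66-75) with a perfect authentic cadence — a large antecedent–consequent pair, i.e. a double period.
Phrase 3 begins with the same material as phrase 1, making it parallel.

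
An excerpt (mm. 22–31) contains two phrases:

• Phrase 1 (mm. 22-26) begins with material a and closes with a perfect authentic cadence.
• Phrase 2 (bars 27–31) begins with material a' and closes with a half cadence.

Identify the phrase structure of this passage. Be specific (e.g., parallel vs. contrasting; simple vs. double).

The second phrase closes with a half cadence, which is not stronger than the first phrase's perfect authentic cadence; without a weak→strong cadential pair there is no antecedent–consequent relationship, so this is a phrase group rather than a period.

phrase group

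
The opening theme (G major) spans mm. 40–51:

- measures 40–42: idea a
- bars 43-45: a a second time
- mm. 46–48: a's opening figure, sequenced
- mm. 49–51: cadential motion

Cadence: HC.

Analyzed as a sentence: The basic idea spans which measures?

measures 40–42

The presentation of a sentence is the basic idea (mm. 40–42) plus its repetition (measures 43–45); the basic idea is therefore measures 40–42.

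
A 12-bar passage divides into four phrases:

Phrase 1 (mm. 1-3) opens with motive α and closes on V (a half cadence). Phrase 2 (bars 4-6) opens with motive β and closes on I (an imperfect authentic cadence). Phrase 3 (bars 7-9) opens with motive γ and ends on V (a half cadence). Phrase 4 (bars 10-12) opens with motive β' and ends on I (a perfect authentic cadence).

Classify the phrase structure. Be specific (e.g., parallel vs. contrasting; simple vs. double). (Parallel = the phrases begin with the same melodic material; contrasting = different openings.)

contrasting double period

Four phrases in two halves: the first half (measures 1-6) ends with an imperfect authentic cadence, the second (measures 7–12) with a perfect authentic cadence — a large antecedent–consequent pair, i.e. a double period.
Phrase 3 begins with different material from phrase 1, making it contrasting.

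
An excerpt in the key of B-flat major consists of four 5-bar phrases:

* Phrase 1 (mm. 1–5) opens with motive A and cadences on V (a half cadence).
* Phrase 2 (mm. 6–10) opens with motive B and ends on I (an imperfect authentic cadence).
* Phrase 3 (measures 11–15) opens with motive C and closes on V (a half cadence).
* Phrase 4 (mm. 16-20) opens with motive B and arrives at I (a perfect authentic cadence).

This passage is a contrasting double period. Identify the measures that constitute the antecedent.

In a double period the four phrases pair into a large antecedent (phrases 1–2, ending imperfect authentic cadence) and a large consequent (phrases 3–4, ending perfect authentic cadence). The antecedent spans measures 1–10.

measures 1–10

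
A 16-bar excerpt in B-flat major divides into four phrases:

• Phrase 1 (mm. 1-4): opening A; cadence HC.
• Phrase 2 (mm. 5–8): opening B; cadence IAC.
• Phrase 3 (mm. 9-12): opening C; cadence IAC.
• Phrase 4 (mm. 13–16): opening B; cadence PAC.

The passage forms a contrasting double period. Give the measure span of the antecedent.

measures 1–8

In a double period the four phrases pair into a large antecedent (phrases 1–2, ending imperfect authentic cadence) and a large consequent (phrases 3–4, ending perfect authentic cadence). The antecedent spans mm. 1–8.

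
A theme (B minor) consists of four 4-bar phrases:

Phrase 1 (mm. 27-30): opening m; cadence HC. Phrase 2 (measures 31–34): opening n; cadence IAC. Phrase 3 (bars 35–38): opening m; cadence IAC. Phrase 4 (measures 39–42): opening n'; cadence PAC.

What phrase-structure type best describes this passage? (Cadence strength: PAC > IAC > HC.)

Four phrases in two halves: the first half (bars 27–34) ends with an imperfect authentic cadence, the second (mm. 35–42) with a perfect authentic cadence — a large antecedent–consequent pair, i.e. a double period.
Phrase 3 begins with the same material as phrase 1, making it parallel.

parallel double period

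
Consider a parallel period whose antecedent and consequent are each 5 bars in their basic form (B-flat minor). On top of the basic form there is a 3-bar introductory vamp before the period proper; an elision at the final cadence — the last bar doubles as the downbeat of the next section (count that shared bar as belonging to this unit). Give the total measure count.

Basic parallel period: 5 + 5 = 10 bars.
10 (basic form) + 3 (introduction) = 13.
The elision shares a bar with the next section but does not change this unit's count.

13 measures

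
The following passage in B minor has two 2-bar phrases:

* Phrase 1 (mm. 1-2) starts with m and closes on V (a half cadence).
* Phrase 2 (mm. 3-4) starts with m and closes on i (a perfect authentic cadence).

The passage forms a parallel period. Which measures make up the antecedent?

measures 1–2

The phrase ending with the weaker cadence (half cadence) is the antecedent; the one ending more conclusively (perfect authentic cadence) is the consequent. The antecedent is measures 1–2.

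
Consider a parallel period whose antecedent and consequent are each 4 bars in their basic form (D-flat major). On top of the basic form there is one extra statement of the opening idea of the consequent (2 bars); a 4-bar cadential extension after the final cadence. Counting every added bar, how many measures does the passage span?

14 measures

Basic parallel period: 4 + 4 = 8 bars.
8 (basic form) + 2 (extra statement) + 4 (cadential extension) = 14.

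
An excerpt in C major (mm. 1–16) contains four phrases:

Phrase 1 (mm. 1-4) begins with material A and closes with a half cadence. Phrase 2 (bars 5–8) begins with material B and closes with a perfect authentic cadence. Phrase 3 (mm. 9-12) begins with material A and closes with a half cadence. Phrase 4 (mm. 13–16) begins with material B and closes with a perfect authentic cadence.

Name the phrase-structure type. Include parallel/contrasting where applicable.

The cadence pattern HC–PAC–HC–PAC is weak–strong twice, and phrases 3–4 restate phrases 1–2: a period heard twice, not a double period (which would end weakly at phrase 2).

repeated period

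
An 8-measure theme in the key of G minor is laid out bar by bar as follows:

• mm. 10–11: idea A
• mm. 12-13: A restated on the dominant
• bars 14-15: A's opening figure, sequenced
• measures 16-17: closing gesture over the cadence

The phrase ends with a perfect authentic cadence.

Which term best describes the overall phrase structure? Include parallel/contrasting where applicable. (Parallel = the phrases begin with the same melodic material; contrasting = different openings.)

sentence

Basic idea (measures 10-11) + its repetition (mm. 12–13) form the presentation; fragmentation and cadence (mm. 14-17) form the continuation — the 8-bar whole is a sentence.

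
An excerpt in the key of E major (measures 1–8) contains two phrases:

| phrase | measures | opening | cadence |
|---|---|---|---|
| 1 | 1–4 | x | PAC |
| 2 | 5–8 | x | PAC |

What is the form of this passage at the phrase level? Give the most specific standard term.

repeated phrase

Both phrases have the same opening (x) and the same cadence (perfect authentic cadence): the second is a restatement, not a consequent, so this is a repeated phrase rather than a period.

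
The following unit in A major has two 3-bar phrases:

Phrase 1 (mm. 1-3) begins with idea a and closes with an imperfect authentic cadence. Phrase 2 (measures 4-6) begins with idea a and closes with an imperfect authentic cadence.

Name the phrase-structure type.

Both phrases have the same opening (a) and the same cadence (imperfect authentic cadence): the second is a restatement, not a consequent, so this is a repeated phrase rather than a period.

repeated phrase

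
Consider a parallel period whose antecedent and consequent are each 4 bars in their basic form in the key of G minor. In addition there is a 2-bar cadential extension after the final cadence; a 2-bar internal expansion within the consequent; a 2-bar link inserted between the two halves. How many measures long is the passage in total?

Basic parallel period: 4 + 4 = 8 bars.
8 (basic form) + 2 (cadential extension) + 2 (internal expansion) + 2 (link) = 14.

14 measures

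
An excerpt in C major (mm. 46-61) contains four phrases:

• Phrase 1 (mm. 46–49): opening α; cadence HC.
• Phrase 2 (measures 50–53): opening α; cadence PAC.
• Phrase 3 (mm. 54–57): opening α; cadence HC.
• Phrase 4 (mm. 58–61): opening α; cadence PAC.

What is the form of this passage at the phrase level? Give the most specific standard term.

repeated period

The cadence pattern HC–PAC–HC–PAC is weak–strong twice, and phrases 3–4 restate phrases 1–2: a period heard twice, not a double period (which would end weakly at phrase 2).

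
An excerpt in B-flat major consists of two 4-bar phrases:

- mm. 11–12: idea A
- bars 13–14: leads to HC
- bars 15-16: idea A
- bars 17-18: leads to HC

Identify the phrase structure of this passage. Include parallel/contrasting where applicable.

Both phrases have the same opening (A) and the same cadence (half cadence): the second is a restatement, not a consequent, so this is a repeated phrase rather than a period.

repeated phrase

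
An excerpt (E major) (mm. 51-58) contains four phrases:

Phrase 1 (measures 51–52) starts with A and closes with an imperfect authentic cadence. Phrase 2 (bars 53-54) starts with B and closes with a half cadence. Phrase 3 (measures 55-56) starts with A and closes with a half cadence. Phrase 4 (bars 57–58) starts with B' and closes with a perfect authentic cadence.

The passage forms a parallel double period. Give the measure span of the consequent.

measures 55–58

In a double period the first pair of phrases (ending half cadence) is the large antecedent and the second pair (ending perfect authentic cadence) is the large consequent; the consequent is measures 55–58.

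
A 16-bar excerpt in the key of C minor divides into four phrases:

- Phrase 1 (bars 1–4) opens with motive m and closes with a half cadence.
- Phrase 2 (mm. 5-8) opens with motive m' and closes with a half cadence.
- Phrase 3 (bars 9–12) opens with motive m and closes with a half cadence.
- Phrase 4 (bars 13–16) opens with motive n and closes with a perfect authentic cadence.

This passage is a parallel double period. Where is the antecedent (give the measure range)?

In a double period the four phrases pair into a large antecedent (phrases 1–2, ending half cadence) and a large consequent (phrases 3–4, ending perfect authentic cadence). The antecedent spans mm. 1–8.

measures 1–8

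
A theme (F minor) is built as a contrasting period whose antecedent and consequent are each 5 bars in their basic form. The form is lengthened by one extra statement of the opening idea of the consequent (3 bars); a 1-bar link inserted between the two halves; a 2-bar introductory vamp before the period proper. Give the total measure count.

Basic contrasting period: 5 + 5 = 10 bars.
10 (basic form) + 3 (extra statement) + 1 (link) + 2 (introduction) = 16.

16 measures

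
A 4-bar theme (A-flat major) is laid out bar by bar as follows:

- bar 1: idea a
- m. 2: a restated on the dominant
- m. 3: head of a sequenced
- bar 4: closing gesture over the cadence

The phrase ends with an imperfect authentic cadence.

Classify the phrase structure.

sentence

Basic idea (bar 1) + its repetition (measure 2) form the presentation; fragmentation and cadence (mm. 3–4) form the continuation — the 4-bar whole is a sentence.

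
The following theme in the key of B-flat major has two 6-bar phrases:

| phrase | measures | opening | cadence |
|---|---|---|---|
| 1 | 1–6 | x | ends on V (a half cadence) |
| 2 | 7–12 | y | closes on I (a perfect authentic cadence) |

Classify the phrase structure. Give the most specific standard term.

contrasting period

Phrase 1 ends with a half cadence (weaker) and phrase 2 with a perfect authentic cadence (stronger): antecedent + consequent = a period.
The two phrases open with different material (x / y), so the period is contrasting.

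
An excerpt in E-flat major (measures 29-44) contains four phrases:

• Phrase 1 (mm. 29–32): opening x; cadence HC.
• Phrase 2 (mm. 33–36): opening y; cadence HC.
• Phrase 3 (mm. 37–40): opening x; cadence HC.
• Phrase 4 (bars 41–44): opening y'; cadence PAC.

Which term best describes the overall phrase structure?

parallel double period

Four phrases in two halves: the first half (bars 29–36) ends with a half cadence, the second (mm. 37–44) with a perfect authentic cadence — a large antecedent–consequent pair, i.e. a double period.
Phrase 3 begins with the same material as phrase 1, making it parallel.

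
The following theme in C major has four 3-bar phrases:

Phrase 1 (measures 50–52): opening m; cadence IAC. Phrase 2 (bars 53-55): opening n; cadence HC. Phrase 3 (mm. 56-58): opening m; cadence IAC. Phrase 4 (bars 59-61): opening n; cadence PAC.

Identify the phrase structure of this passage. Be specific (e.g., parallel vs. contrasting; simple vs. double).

parallel double period

Four phrases in two halves: the first half (mm. 50-55) ends with a half cadence, the second (mm. 56–61) with a perfect authentic cadence — a large antecedent–consequent pair, i.e. a double period.
Phrase 3 begins with the same material as phrase 1, making it parallel.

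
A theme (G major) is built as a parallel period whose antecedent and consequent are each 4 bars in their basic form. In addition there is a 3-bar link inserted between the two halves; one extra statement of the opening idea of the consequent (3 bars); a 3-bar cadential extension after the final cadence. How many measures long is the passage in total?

Basic parallel period: 4 + 4 = 8 bars.
8 (basic form) + 3 (link) + 3 (extra statement) + 3 (cadential extension) = 17.

17 measures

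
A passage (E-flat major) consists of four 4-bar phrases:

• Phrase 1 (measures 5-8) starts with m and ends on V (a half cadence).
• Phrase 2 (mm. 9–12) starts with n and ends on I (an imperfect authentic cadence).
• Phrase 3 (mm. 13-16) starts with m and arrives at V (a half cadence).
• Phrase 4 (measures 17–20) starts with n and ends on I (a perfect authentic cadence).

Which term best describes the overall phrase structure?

parallel double period

Four phrases in two halves: the first half (measures 5–12) ends with an imperfect authentic cadence, the second (measures 13-20) with a perfect authentic cadence — a large antecedent–consequent pair, i.e. a double period.
Phrase 3 begins with the same material as phrase 1, making it parallel.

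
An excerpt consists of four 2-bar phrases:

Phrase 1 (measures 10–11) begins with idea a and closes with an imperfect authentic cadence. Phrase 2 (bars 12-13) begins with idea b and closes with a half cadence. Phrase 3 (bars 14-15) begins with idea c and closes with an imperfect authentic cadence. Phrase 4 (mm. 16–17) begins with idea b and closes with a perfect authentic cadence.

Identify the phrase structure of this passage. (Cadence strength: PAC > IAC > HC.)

Four phrases in two halves: the first half (measures 10–13) ends with a half cadence, the second (bars 14-17) with a perfect authentic cadence — a large antecedent–consequent pair, i.e. a double period.
Phrase 3 begins with different material from phrase 1, making it contrasting.

contrasting double period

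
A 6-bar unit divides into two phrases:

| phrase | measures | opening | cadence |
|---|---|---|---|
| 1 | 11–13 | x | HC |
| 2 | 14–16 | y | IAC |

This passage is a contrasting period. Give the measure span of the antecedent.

measures 11–13

The antecedent is the phrase ending with the weaker cadence (half cadence, phrase 1) and the consequent the one ending more conclusively (imperfect authentic cadence, phrase 2); the antecedent is mm. 11–13.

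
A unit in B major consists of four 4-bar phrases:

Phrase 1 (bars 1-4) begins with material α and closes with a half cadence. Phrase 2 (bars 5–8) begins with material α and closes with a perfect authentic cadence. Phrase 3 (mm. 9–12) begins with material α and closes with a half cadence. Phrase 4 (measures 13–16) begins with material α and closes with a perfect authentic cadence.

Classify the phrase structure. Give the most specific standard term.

repeated period

The cadence pattern HC–PAC–HC–PAC is weak–strong twice, and phrases 3–4 restate phrases 1–2: a period heard twice, not a double period (which would end weakly at phrase 2).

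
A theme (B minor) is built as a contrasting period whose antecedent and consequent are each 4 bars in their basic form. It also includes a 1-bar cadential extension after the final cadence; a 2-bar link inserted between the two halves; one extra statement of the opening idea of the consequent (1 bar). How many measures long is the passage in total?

Basic contrasting period: 4 + 4 = 8 bars.
8 (basic form) + 1 (cadential extension) + 2 (link) + 1 (extra statement) = 12.

12 measures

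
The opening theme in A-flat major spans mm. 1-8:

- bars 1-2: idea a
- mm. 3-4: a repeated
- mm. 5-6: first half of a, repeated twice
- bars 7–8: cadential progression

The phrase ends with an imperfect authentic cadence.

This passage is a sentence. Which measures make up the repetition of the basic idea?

measures 3–4

The presentation of a sentence is the basic idea (measures 1–2) plus its repetition (mm. 3-4); the repetition of the basic idea is therefore mm. 3-4.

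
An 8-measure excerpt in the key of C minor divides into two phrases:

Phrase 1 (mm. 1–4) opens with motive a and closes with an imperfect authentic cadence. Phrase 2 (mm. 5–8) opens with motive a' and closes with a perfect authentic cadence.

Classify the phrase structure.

Phrase 1 ends with an imperfect authentic cadence (weaker) and phrase 2 with a perfect authentic cadence (stronger): antecedent + consequent = a period.
The two phrases open with the same material (a / a'), so the period is parallel.

parallel period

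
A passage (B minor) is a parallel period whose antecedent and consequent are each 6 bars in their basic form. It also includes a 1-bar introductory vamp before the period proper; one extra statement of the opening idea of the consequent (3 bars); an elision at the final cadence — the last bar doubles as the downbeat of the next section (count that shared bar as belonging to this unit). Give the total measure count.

Basic parallel period: 6 + 6 = 12 bars.
12 (basic form) + 1 (introduction) + 3 (extra statement) = 16.
The elision shares a bar with the next section but does not change this unit's count.

16 measures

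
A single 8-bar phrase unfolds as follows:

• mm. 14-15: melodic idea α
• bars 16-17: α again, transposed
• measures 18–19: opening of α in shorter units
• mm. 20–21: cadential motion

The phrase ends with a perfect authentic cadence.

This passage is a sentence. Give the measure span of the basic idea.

The presentation of a sentence is the basic idea (bars 14–15) plus its repetition (mm. 16–17); the basic idea is therefore mm. 14-15.

measures 14–15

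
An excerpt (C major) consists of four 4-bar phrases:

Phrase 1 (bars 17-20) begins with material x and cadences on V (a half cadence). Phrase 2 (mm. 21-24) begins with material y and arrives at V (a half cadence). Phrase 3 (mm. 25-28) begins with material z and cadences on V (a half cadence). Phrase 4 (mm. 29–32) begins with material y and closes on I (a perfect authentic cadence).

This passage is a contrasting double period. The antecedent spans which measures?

measures 17–24

In a double period the four phrases pair into a large antecedent (phrases 1–2, ending half cadence) and a large consequent (phrases 3–4, ending perfect authentic cadence). The antecedent spans mm. 17–24.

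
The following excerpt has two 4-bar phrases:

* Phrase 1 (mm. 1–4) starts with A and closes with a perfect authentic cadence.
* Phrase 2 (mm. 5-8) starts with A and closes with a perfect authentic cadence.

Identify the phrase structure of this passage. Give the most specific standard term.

Both phrases have the same opening (A) and the same cadence (perfect authentic cadence): the second is a restatement, not a consequent, so this is a repeated phrase rather than a period.

repeated phrase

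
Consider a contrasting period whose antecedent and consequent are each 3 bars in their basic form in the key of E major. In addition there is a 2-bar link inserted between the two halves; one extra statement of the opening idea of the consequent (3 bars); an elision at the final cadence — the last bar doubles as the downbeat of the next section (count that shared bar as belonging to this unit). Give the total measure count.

11 measures

Basic contrasting period: 3 + 3 = 6 bars.
6 (basic form) + 2 (link) + 3 (extra statement) = 11.
The elision shares a bar with the next section but does not change this unit's count.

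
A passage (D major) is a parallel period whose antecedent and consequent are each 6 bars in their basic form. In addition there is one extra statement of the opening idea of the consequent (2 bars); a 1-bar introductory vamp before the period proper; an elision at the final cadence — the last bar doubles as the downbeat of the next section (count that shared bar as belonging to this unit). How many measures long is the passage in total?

15 measures

Basic parallel period: 6 + 6 = 12 bars.
12 (basic form) + 2 (extra statement) + 1 (introduction) = 15.
The elision shares a bar with the next section but does not change this unit's count.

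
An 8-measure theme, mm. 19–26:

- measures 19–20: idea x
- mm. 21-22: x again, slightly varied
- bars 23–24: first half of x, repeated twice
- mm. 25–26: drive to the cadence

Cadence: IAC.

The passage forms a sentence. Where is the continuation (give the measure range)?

After the presentation (bars 19-22), the continuation covers the fragmentation through the cadence: mm. 23–26.

measures 23–26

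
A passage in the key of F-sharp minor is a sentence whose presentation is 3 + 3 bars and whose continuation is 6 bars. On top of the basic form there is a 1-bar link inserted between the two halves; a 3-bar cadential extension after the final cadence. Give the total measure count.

16 measures

Basic sentence: 3 + 3 + 6 = 12 bars.
12 (basic form) + 1 (link) + 3 (cadential extension) = 16.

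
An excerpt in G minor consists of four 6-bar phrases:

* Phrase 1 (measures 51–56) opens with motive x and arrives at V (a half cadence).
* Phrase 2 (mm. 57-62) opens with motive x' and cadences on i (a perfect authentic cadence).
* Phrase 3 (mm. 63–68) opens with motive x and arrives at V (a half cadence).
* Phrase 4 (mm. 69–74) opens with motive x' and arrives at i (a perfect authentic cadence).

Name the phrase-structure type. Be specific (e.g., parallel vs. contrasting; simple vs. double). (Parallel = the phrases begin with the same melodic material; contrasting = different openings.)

repeated period

The cadence pattern HC–PAC–HC–PAC is weak–strong twice, and phrases 3–4 restate phrases 1–2: a period heard twice, not a double period (which would end weakly at phrase 2).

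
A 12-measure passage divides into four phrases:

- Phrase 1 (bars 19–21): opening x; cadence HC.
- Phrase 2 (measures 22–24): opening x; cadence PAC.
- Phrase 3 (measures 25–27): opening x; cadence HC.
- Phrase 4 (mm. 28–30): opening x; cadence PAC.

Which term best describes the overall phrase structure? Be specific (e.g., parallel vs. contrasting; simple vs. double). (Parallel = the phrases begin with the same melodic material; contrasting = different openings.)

The cadence pattern HC–PAC–HC–PAC is weak–strong twice, and phrases 3–4 restate phrases 1–2: a period heard twice, not a double period (which would end weakly at phrase 2).

repeated period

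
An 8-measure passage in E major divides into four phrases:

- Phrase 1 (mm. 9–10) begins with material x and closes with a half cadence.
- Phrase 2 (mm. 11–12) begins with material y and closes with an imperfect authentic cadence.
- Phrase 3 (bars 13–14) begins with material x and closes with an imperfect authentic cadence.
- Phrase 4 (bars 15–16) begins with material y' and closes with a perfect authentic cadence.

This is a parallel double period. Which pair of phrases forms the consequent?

phrases 3 and 4

In a double period the first pair of phrases (ending imperfect authentic cadence) is the large antecedent and the second pair (ending perfect authentic cadence) is the large consequent; the consequent is phrases 3 and 4.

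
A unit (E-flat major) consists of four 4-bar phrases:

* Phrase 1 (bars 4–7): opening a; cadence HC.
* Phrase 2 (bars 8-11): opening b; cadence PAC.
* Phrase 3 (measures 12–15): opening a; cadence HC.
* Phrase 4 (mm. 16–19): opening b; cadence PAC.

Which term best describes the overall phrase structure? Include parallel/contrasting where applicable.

repeated period

The cadence pattern HC–PAC–HC–PAC is weak–strong twice, and phrases 3–4 restate phrases 1–2: a period heard twice, not a double period (which would end weakly at phrase 2).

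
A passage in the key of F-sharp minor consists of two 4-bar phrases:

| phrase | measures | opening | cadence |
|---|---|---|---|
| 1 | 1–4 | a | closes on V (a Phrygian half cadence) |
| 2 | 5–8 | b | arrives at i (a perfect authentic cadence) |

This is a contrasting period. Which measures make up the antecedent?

measures 1–4

The phrase ending with the weaker cadence (Phrygian half cadence) is the antecedent; the one ending more conclusively (perfect authentic cadence) is the consequent. The antecedent is measures 1–4.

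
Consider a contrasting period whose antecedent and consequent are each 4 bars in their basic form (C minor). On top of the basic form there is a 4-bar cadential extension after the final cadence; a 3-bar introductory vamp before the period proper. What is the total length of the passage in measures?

Basic contrasting period: 4 + 4 = 8 bars.
8 (basic form) + 4 (cadential extension) + 3 (introduction) = 15.

15 measures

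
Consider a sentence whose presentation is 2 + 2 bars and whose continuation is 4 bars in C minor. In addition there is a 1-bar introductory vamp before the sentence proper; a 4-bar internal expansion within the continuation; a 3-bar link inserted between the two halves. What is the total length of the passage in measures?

16 measures

Basic sentence: 2 + 2 + 4 = 8 bars.
8 (basic form) + 1 (introduction) + 4 (internal expansion) + 3 (link) = 16.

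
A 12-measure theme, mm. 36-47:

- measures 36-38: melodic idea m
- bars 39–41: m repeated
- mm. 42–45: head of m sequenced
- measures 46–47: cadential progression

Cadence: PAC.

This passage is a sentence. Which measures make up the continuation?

measures 42–47

After the presentation (bars 36–41), the continuation covers the fragmentation through the cadence: bars 42–47.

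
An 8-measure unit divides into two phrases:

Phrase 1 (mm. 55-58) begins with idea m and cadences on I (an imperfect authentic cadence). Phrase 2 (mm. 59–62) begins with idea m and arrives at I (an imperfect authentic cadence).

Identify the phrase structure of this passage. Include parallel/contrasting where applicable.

Both phrases have the same opening (m) and the same cadence (imperfect authentic cadence): the second is a restatement, not a consequent, so this is a repeated phrase rather than a period.

repeated phrase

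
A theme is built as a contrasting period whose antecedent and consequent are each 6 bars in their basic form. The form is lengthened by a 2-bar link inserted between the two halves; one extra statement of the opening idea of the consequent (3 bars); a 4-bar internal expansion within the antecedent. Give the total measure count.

Basic contrasting period: 6 + 6 = 12 bars.
12 (basic form) + 2 (link) + 3 (extra statement) + 4 (internal expansion) = 21.

21 measures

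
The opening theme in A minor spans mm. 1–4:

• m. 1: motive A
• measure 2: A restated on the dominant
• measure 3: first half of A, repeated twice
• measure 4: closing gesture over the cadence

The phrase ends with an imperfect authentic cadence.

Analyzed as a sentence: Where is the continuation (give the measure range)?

After the presentation (bars 1-2), the continuation covers the fragmentation through the cadence: mm. 3-4.

measures 3–4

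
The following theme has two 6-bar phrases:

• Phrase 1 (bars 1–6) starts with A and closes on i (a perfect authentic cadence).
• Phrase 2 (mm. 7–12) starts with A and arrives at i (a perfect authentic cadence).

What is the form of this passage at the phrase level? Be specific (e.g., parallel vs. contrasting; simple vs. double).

Both phrases have the same opening (A) and the same cadence (perfect authentic cadence): the second is a restatement, not a consequent, so this is a repeated phrase rather than a period.

repeated phrase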